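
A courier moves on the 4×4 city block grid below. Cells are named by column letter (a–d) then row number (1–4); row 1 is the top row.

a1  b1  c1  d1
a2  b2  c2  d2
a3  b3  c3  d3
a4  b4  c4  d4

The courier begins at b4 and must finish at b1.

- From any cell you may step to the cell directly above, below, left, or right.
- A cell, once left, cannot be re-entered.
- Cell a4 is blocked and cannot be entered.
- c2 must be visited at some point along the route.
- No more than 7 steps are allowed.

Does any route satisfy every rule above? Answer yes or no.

yes

One route that works: b4 → b3 → b2 → c2 → c1 → b1.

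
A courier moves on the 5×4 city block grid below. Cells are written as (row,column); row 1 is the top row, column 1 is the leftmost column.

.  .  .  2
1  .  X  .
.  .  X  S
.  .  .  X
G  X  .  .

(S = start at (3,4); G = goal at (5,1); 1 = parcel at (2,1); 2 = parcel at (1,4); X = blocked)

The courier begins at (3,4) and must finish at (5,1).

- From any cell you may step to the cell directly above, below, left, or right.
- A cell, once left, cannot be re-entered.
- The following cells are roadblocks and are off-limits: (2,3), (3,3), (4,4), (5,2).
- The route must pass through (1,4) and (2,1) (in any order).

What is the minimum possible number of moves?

9

Any route passes through (1,4) and (2,1) in some order between (3,4) and (5,1). Summing Manhattan distances along each leg and taking the cheapest ordering ((3,4) → (1,4) → (2,1) → (5,1)) gives a lower bound of 2 + 4 + 3 = 9 moves.
A route of 9 moves achieves this: (3,4) → (2,4) → (1,4) → (1,3) → (1,2) → (2,2) → (2,1) → (3,1) → (4,1) → (5,1).
Since 9 matches the lower bound, it is optimal.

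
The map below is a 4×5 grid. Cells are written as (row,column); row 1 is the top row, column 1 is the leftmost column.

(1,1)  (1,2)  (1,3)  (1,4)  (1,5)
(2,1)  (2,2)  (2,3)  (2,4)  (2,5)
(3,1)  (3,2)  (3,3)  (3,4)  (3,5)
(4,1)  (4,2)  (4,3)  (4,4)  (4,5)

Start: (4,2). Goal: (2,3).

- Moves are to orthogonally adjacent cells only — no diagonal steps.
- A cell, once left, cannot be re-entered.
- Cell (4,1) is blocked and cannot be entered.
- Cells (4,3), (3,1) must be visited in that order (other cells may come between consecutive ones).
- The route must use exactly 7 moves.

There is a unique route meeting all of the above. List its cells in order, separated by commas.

(4,2), (4,3), (3,3), (3,2), (3,1), (2,1), (2,2), (2,3)

The waypoints must appear in the order (4,3), (3,1), with no cell reused.
Route from (4,2): right to (4,3), up to (3,3), 2× left (reaching (3,1)), up to (2,1), 2× right (reaching (2,3)) — 7 moves in all.
Check: order respected ((4,3) at step 1, (3,1) at step 4); 7 moves as required.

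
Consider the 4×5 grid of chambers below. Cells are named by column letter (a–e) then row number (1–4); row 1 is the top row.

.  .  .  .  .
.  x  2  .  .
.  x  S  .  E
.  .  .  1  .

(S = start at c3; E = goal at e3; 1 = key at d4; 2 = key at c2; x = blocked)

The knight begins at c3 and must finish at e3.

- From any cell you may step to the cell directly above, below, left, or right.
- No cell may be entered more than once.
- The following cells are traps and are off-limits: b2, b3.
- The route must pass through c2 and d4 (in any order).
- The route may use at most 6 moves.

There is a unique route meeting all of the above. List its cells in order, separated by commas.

c3, c2, d2, d3, d4, e4, e3

Any route must reach c2 and d4 and still end at e3 within 6 moves, so the order of the required stops is forced.
Route from c3: up to c2, right to d2, 2× down (reaching d4), right to e4, up to e3 — 6 moves in all.
Check: all required cells visited; 6 ≤ 6 moves.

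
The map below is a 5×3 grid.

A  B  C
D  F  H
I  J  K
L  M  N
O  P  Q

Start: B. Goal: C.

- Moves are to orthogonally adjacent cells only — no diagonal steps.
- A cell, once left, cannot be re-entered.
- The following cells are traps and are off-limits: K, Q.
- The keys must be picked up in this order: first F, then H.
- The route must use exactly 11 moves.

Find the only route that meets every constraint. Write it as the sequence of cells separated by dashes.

The waypoints must appear in the order F, H, with no cell reused.
Route from B: left 1 to A, down 4 to O, right 1 to P, up 3 to F, right 1 to H, up 1 to C — 11 moves in all.
Check: order respected (F at step 9, H at step 10); 11 moves as required.

B - A - D - I - L - O - P - M - J - F - H - C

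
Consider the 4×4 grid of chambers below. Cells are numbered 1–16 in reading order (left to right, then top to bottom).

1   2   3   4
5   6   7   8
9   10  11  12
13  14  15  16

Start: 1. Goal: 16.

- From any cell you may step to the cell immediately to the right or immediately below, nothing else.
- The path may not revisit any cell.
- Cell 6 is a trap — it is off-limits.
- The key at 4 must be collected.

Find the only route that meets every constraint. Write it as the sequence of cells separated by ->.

1 -> 2 -> 3 -> 4 -> 8 -> 12 -> 16

Moves only go right or down, so the column and row indices never decrease.
Route from 1: 3× right (reaching 4), 3× down (reaching 16) — 6 moves in all.
Check: all required cells visited.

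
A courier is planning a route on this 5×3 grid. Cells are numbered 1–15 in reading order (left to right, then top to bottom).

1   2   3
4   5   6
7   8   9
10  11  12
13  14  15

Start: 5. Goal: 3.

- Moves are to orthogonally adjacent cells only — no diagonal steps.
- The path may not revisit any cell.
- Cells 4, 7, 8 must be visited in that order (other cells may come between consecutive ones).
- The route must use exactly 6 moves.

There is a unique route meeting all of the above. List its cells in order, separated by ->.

5 -> 4 -> 7 -> 8 -> 9 -> 6 -> 3

The waypoints must appear in the order 4, 7, 8, with no cell reused.
Route from 5: left 1 to 4, down 1 to 7, right 2 to 9, up 2 to 3 — 6 moves in all.
Check: order respected (4 at step 1, 7 at step 2, 8 at step 3); 6 moves as required.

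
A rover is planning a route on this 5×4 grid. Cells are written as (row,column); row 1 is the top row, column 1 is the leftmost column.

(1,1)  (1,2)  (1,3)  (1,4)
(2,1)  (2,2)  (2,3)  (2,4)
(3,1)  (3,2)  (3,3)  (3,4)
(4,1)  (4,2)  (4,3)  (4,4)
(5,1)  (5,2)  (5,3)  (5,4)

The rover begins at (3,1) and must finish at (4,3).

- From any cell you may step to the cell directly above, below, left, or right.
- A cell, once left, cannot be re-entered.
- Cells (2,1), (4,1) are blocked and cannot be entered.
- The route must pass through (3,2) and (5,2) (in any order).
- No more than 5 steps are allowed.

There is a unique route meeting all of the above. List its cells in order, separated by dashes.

(3,1) - (3,2) - (4,2) - (5,2) - (5,3) - (4,3)

The 5-move cap with required stops at (3,2), (5,2) leaves no slack for detours.
Route from (3,1): right to (3,2), 2× down (reaching (5,2)), right to (5,3), up to (4,3) — 5 moves in all.
Check: all required cells visited; 5 ≤ 5 moves.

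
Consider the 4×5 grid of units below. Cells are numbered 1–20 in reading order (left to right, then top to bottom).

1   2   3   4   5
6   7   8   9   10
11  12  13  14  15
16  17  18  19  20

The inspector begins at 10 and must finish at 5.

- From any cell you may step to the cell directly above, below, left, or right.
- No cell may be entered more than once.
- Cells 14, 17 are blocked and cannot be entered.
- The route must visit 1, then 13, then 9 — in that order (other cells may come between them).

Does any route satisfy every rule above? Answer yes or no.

no

Ignoring the required order, 5 revisit-free routes from 10 to 5 pass through all of 1, 13, and 9; the waypoint orders that occur are 13 → 1 → 9 (3); 9 → 13 → 1 (2) — never 1 → 13 → 9.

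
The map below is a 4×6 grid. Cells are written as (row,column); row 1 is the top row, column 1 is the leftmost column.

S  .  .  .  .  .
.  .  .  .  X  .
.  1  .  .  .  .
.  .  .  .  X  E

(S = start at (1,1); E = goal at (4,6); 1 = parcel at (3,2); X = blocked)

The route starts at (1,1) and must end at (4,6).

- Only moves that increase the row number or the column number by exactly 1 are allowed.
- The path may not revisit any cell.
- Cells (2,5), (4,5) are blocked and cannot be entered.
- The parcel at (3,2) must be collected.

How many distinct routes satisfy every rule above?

3

A right/down-only route from (1,1) to (4,6) makes exactly 3 down-moves and 5 right-moves in some order.
With no other constraints that would be C(8,3) = 56 routes.
Split at (3,2) and multiply the segment counts (each segment already excludes blocked cells): (1,1)→(3,2): 3; (3,2)→(4,6): 1; product = 3.
That gives 3 routes.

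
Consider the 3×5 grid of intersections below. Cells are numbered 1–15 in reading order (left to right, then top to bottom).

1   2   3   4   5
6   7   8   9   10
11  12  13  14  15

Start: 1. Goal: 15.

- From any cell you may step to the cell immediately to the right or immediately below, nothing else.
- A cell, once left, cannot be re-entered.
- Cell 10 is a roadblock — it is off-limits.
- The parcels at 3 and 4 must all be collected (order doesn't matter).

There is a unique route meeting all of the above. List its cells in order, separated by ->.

Moves only go right or down, so the column and row indices never decrease.
Route from 1: 3× right (reaching 4), 2× down (reaching 14), right to 15 — 6 moves in all.
Check: all required cells visited.

1 -> 2 -> 3 -> 4 -> 9 -> 14 -> 15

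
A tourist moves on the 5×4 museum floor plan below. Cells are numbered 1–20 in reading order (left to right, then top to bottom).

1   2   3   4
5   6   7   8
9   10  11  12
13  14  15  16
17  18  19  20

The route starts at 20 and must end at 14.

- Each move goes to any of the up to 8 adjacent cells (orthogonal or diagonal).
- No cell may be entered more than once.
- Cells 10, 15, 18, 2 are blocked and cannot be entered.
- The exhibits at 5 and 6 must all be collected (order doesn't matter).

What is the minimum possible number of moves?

Any route passes through 5 and 6 in some order between 20 and 14. Summing Chebyshev distances along each leg and taking the cheapest ordering (20 → 5 → 6 → 14) gives a lower bound of 3 + 1 + 2 = 6 moves.
A route of 6 moves achieves this: 20 → 16 → 11 → 6 → 5 → 9 → 14.
Since 6 matches the lower bound, it is optimal.

6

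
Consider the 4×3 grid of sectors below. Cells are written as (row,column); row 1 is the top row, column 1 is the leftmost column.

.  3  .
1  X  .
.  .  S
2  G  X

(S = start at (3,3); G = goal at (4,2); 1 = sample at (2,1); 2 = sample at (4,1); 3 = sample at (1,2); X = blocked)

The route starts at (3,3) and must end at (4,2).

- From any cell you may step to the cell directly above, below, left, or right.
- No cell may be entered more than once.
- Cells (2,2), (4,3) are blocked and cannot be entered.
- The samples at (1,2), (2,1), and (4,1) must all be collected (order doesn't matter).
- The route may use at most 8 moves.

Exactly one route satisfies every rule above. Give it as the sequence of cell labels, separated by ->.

(3,3) -> (2,3) -> (1,3) -> (1,2) -> (1,1) -> (2,1) -> (3,1) -> (4,1) -> (4,2)

The budget equals the shortest possible length, so every move has to be on a shortest route through the required cells.
Route from (3,3): up 2 to (1,3), left 2 to (1,1), down 3 to (4,1), right 1 to (4,2) — 8 moves in all.
Check: all required cells visited; 8 ≤ 8 moves.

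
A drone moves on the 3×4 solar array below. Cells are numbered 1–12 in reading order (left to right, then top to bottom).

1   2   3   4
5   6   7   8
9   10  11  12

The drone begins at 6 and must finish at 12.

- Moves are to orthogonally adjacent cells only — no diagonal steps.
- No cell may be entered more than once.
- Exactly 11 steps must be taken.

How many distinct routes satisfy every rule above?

Need simple routes of exactly 11 moves from 6 to 12 (Manhattan distance 3, so 4 moves are spent on a detour and 4 undoing it).
Enumerating: 6 2 1 5 9 10 11 7 3 4 8 12 | 6 10 9 5 1 2 3 4 8 7 11 12 | 6 7 11 10 9 5 1 2 3 4 8 12 | 6 7 8 4 3 2 1 5 9 10 11 12.
That gives 4 routes.

4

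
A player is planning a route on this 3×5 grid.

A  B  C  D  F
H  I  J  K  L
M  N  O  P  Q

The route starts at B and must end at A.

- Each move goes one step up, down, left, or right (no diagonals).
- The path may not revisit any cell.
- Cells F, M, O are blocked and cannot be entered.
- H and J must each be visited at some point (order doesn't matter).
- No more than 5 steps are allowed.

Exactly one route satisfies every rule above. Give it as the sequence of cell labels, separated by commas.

B, C, J, I, H, A

The 5-move cap with required stops at H, J leaves no slack for detours.
Route from B: right 1 to C, down 1 to J, left 2 to H, up 1 to A — 5 moves in all.
Check: all required cells visited; 5 ≤ 5 moves.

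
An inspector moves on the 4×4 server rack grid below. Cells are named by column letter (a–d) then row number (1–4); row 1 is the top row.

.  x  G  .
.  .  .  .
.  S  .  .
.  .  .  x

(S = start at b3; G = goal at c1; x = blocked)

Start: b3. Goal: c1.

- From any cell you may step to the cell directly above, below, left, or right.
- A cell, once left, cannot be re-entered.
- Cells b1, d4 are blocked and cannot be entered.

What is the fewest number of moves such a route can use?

The Manhattan distance from b3 to c1 is |3−1| + |2−3| = 3, so at least 3 moves are needed.
A route of 3 moves achieves this: b3 → b2 → c2 → c1.
Since 3 matches the lower bound, it is optimal.

3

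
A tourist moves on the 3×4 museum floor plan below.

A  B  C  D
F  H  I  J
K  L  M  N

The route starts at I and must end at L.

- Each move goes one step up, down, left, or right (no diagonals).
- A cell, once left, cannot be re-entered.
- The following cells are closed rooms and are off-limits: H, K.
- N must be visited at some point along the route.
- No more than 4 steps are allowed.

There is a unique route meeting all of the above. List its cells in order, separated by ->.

Any route must reach N and still end at L within 4 moves, so the order of the required stops is forced.
Route from I: right to J, down to N, 2× left (reaching L) — 4 moves in all.
Check: all required cells visited; 4 ≤ 4 moves.

I -> J -> N -> M -> L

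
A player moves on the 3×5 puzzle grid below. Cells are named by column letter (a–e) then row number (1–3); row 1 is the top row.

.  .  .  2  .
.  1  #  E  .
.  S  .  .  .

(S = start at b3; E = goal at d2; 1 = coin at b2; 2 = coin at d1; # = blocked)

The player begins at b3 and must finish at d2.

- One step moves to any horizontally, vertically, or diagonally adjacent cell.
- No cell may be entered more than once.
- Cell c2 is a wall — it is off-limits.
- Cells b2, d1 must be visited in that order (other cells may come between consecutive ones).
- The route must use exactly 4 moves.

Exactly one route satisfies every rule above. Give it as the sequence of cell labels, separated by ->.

b3 -> b2 -> c1 -> d1 -> d2

The waypoints must appear in the order b2, d1, with no cell reused.
Route from b3: up 1 to b2, up-right 1 to c1, right 1 to d1, down 1 to d2 — 4 moves in all.
Check: order respected (1 at step 1, 2 at step 3); 4 moves as required.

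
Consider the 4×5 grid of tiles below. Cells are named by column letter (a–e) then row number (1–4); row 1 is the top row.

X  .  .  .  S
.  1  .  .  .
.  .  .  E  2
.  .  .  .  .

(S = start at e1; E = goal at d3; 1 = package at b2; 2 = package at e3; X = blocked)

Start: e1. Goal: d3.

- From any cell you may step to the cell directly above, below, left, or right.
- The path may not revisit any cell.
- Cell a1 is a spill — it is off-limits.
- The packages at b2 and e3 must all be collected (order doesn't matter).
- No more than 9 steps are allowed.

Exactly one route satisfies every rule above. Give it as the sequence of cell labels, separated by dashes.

e1 - d1 - c1 - b1 - b2 - c2 - d2 - e2 - e3 - d3

Any route must reach b2 and e3 and still end at d3 within 9 moves, so the order of the required stops is forced.
Route from e1: left 3 to b1, down 1 to b2, right 3 to e2, down 1 to e3, left 1 to d3 — 9 moves in all.
Check: all required cells visited; 9 ≤ 9 moves.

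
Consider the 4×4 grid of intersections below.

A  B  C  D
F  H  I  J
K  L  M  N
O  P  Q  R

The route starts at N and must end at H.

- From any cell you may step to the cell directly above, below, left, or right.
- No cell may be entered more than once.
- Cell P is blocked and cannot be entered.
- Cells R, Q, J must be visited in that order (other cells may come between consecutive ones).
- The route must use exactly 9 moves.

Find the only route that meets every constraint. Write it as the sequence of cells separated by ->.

The waypoints must appear in the order R, Q, J, with no cell reused.
Route from N: down 1 to R, left 1 to Q, up 2 to I, right 1 to J, up 1 to D, left 2 to B, down 1 to H — 9 moves in all.
Check: order respected (R at step 1, Q at step 2, J at step 5); 9 moves as required.

N -> R -> Q -> M -> I -> J -> D -> C -> B -> H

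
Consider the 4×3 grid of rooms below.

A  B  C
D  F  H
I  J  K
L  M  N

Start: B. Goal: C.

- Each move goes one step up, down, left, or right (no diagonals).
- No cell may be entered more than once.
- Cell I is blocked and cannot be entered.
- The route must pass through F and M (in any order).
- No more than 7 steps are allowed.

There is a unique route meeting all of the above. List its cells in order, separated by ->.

B -> F -> J -> M -> N -> K -> H -> C

Any route must reach F and M and still end at C within 7 moves, so the order of the required stops is forced.
Route from B: down 3 to M, right 1 to N, up 3 to C — 7 moves in all.
Check: all required cells visited; 7 ≤ 7 moves.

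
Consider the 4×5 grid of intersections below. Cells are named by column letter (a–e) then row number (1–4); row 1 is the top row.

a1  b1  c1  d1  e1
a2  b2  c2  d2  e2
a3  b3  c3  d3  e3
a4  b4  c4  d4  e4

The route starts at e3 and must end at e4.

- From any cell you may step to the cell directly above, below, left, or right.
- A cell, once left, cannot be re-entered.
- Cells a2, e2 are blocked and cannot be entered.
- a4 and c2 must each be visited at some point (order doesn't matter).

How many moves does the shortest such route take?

11

Any route passes through a4 and c2 in some order between e3 and e4. Summing Manhattan distances along each leg and taking the cheapest ordering (e3 → c2 → a4 → e4) gives a lower bound of 3 + 4 + 4 = 11 moves.
A route of 11 moves achieves this: e3 → d3 → d2 → c2 → c3 → b3 → a3 → a4 → b4 → c4 → d4 → e4.
Since 11 matches the lower bound, it is optimal.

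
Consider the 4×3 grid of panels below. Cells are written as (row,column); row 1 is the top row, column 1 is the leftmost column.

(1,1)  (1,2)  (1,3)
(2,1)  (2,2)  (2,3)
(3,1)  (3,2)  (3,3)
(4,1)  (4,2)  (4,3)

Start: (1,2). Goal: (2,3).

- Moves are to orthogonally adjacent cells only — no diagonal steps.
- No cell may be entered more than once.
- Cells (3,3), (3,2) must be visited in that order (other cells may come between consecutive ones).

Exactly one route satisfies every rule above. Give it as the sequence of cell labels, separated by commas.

The waypoints must appear in the order (3,3), (3,2), with no cell reused.
Route from (1,2): left to (1,1), 3× down (reaching (4,1)), 2× right (reaching (4,3)), up to (3,3), left to (3,2), up to (2,2), right to (2,3) — 10 moves in all.
Check: order respected ((3,3) at step 7, (3,2) at step 8).

(1,2), (1,1), (2,1), (3,1), (4,1), (4,2), (4,3), (3,3), (3,2), (2,2), (2,3)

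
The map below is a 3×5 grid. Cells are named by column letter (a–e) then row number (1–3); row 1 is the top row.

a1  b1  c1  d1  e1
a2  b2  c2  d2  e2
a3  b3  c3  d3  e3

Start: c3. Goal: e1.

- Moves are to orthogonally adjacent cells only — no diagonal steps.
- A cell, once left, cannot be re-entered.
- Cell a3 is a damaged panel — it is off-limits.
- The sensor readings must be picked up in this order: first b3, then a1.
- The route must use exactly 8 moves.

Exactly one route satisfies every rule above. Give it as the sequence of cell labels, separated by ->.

The waypoints must appear in the order b3, a1, with no cell reused.
Route from c3: left to b3, up to b2, left to a2, up to a1, 4× right (reaching e1) — 8 moves in all.
Check: order respected (b3 at step 1, a1 at step 4); 8 moves as required.

c3 -> b3 -> b2 -> a2 -> a1 -> b1 -> c1 -> d1 -> e1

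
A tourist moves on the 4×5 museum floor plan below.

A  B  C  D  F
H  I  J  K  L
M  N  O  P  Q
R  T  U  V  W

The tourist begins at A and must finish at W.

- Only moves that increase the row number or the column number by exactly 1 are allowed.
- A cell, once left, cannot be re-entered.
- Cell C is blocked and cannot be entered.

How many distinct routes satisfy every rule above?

A right/down-only route from A to W makes exactly 3 down-moves and 4 right-moves in some order.
With no other constraints that would be C(7,3) = 35 routes.
Subtract routes through each blocked cell (inclusion–exclusion for overlaps): − through C: 10 → 25.
That gives 25 routes.

25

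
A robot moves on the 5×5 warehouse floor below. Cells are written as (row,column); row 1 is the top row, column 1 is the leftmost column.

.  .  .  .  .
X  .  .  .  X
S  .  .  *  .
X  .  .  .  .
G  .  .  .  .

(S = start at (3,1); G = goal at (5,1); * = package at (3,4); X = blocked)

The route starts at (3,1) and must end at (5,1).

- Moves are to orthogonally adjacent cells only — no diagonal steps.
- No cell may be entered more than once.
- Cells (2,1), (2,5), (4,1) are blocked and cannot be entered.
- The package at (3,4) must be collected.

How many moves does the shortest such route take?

8

Any route passes through (3,4) somewhere between (3,1) and (5,1). Summing Manhattan distances along the two legs ((3,1) → (3,4) → (5,1)) gives a lower bound of 3 + 5 = 8 moves.
A route of 8 moves achieves this: (3,1) → (3,2) → (3,3) → (3,4) → (4,4) → (5,4) → (5,3) → (5,2) → (5,1).
Since 8 matches the lower bound, it is optimal.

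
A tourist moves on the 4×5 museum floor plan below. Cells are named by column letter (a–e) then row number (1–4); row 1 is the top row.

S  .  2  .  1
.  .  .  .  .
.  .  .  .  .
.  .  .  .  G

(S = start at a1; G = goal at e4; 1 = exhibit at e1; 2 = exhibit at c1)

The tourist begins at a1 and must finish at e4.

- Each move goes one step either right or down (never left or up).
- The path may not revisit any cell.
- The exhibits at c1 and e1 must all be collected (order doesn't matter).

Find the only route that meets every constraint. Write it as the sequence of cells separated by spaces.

Moves only go right or down, so the column and row indices never decrease.
Route from a1: right 4 to e1, down 3 to e4 — 7 moves in all.
Check: all required cells visited.

a1 b1 c1 d1 e1 e2 e3 e4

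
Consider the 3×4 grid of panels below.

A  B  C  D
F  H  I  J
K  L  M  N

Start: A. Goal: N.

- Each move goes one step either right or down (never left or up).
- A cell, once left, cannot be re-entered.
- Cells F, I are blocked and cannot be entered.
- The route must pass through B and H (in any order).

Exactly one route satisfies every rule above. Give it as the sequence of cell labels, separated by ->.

A -> B -> H -> L -> M -> N

Moves only go right or down, so the column and row indices never decrease.
Route from A: right to B, 2× down (reaching L), 2× right (reaching N) — 5 moves in all.
Check: all required cells visited.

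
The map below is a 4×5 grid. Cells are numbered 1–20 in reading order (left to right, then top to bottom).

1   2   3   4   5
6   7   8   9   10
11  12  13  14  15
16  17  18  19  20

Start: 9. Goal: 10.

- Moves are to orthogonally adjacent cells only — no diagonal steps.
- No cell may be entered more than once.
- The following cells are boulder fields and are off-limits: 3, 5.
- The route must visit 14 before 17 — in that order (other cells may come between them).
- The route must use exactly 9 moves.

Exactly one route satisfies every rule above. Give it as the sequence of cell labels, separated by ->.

The waypoints must appear in the order 14, 17, with no cell reused.
Route from 9: down 1 to 14, left 2 to 12, down 1 to 17, right 3 to 20, up 2 to 10 — 9 moves in all.
Check: order respected (14 at step 1, 17 at step 4); 9 moves as required.

9 -> 14 -> 13 -> 12 -> 17 -> 18 -> 19 -> 20 -> 15 -> 10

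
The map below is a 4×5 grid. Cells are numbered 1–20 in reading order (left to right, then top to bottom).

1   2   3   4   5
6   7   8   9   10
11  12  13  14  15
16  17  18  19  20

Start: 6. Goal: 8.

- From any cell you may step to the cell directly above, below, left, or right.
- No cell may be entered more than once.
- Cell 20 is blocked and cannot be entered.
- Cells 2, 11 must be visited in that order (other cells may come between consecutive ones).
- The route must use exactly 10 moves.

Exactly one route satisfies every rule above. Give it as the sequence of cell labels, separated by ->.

The waypoints must appear in the order 2, 11, with no cell reused.
Route from 6: up 1 to 1, right 1 to 2, down 2 to 12, left 1 to 11, down 1 to 16, right 2 to 18, up 2 to 8 — 10 moves in all.
Check: order respected (2 at step 2, 11 at step 5); 10 moves as required.

6 -> 1 -> 2 -> 7 -> 12 -> 11 -> 16 -> 17 -> 18 -> 13 -> 8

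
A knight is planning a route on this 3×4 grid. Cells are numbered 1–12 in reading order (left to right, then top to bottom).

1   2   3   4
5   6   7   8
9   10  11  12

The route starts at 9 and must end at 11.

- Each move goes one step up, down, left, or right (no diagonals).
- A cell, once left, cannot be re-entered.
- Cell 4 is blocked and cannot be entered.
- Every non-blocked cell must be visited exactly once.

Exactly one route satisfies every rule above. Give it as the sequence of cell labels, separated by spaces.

9 10 6 5 1 2 3 7 8 12 11

Need to visit all 11 open cells exactly once, starting at 9 and ending at 11.
Cell 8 has only two open neighbours (12 and 7), so the path must pass straight through it: one of those is the cell it's entered from and the other is where it exits.
Route from 9: right to 10, up to 6, left to 5, up to 1, 2× right (reaching 3), down to 7, right to 8, down to 12, left to 11 — 10 moves in all.
Check: all 11 open cells covered.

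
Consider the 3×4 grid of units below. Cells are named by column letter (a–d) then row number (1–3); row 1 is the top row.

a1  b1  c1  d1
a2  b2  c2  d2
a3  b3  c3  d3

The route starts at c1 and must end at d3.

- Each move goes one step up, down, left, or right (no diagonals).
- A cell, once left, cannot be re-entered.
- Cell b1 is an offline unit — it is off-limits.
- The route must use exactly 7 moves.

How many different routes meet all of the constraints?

2

Need simple routes of exactly 7 moves from c1 to d3 (Manhattan distance 3, so 2 moves are spent on a detour and 2 undoing it).
Enumerating: c1 c2 b2 a2 a3 b3 c3 d3 | c1 d1 d2 c2 b2 b3 c3 d3.
That gives 2 routes.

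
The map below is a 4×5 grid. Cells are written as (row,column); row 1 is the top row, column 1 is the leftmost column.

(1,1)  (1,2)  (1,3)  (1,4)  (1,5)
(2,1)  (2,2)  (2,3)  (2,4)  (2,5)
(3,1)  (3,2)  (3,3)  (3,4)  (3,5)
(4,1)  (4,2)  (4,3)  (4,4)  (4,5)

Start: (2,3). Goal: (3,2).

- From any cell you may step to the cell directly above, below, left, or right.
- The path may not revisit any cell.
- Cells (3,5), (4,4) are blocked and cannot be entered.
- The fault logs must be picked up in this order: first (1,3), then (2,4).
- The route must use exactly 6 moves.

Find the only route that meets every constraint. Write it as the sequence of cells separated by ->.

The waypoints must appear in the order (1,3), (2,4), with no cell reused.
Route from (2,3): up to (1,3), right to (1,4), 2× down (reaching (3,4)), 2× left (reaching (3,2)) — 6 moves in all.
Check: order respected ((1,3) at step 1, (2,4) at step 3); 6 moves as required.

(2,3) -> (1,3) -> (1,4) -> (2,4) -> (3,4) -> (3,3) -> (3,2)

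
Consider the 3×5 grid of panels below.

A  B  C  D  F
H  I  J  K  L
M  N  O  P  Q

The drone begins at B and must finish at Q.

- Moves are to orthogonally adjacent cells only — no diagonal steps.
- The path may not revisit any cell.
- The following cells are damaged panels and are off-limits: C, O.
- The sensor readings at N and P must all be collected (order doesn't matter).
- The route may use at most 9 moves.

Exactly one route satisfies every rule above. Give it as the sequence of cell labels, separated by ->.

Any route must reach N and P and still end at Q within 9 moves, so the order of the required stops is forced.
Route from B: left 1 to A, down 2 to M, right 1 to N, up 1 to I, right 2 to K, down 1 to P, right 1 to Q — 9 moves in all.
Check: all required cells visited; 9 ≤ 9 moves.

B -> A -> H -> M -> N -> I -> J -> K -> P -> Q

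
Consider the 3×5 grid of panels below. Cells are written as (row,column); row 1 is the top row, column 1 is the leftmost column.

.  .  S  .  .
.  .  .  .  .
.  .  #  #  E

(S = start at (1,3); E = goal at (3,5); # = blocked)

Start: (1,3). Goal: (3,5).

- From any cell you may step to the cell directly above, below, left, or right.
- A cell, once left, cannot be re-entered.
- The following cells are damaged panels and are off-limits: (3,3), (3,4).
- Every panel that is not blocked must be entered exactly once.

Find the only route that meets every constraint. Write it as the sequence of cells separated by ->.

(1,3) -> (1,2) -> (1,1) -> (2,1) -> (3,1) -> (3,2) -> (2,2) -> (2,3) -> (2,4) -> (1,4) -> (1,5) -> (2,5) -> (3,5)

Need to visit all 13 open cells exactly once, starting at (1,3) and ending at (3,5).
Cell (1,5) has only two open neighbours ((2,5) and (1,4)), so the path must pass straight through it: one of those is the cell it's entered from and the other is where it exits.
Route from (1,3): left 2 to (1,1), down 2 to (3,1), right 1 to (3,2), up 1 to (2,2), right 2 to (2,4), up 1 to (1,4), right 1 to (1,5), down 2 to (3,5) — 12 moves in all.
Check: all 13 open cells covered.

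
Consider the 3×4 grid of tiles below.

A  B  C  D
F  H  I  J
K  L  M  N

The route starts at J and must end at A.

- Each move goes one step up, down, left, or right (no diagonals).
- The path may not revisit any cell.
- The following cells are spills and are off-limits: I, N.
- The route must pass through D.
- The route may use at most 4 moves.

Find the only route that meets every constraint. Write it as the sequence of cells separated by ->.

J -> D -> C -> B -> A

Any route must reach D and still end at A within 4 moves, so the order of the required stops is forced.
Route from J: up 1 to D, left 3 to A — 4 moves in all.
Check: all required cells visited; 4 ≤ 4 moves.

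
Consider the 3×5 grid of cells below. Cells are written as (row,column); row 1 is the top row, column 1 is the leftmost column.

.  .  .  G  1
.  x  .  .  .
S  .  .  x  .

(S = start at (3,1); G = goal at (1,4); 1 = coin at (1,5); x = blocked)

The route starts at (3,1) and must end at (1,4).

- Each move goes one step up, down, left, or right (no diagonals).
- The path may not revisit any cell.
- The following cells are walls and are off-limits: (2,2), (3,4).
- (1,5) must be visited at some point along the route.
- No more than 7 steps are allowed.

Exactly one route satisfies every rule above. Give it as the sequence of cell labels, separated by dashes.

(3,1) - (3,2) - (3,3) - (2,3) - (2,4) - (2,5) - (1,5) - (1,4)

The 7-move cap with required stops at (1,5) leaves no slack for detours.
Route from (3,1): right 2 to (3,3), up 1 to (2,3), right 2 to (2,5), up 1 to (1,5), left 1 to (1,4) — 7 moves in all.
Check: all required cells visited; 7 ≤ 7 moves.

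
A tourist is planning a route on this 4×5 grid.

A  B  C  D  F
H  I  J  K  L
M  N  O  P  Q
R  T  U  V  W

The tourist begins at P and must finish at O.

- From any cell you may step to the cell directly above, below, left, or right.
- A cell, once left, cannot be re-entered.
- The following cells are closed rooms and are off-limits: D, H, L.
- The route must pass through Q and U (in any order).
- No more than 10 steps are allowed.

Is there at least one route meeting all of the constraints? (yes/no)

One route that works: P → Q → W → V → U → O.

yes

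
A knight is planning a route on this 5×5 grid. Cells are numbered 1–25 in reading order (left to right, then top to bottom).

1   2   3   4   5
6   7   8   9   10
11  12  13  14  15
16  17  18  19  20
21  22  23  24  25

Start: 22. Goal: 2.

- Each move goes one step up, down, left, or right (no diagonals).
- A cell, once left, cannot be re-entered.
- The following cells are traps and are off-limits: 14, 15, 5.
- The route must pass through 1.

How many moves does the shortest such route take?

Any route passes through 1 somewhere between 22 and 2. Summing Manhattan distances along the two legs (22 → 1 → 2) gives a lower bound of 5 + 1 = 6 moves.
A route of 6 moves achieves this: 22 → 17 → 12 → 7 → 6 → 1 → 2.
Since 6 matches the lower bound, it is optimal.

6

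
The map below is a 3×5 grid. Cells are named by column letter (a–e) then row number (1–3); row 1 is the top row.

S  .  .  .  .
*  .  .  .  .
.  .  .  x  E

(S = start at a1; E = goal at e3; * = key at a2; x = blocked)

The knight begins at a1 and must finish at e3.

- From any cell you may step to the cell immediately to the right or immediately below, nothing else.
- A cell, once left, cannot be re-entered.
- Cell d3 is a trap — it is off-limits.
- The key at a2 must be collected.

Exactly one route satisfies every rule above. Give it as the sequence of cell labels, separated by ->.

a1 -> a2 -> b2 -> c2 -> d2 -> e2 -> e3

Moves only go right or down, so the column and row indices never decrease.
Route from a1: down to a2, 4× right (reaching e2), down to e3 — 6 moves in all.
Check: all required cells visited.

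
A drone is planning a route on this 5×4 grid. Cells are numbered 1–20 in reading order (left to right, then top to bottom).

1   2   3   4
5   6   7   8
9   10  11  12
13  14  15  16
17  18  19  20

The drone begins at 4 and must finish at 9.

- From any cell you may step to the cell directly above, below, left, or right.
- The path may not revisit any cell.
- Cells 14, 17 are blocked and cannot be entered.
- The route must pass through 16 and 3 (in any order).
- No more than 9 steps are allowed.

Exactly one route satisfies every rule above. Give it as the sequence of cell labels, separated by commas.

4, 3, 7, 8, 12, 16, 15, 11, 10, 9

The 9-move cap with required stops at 16, 3 leaves no slack for detours.
Route from 4: left to 3, down to 7, right to 8, 2× down (reaching 16), left to 15, up to 11, 2× left (reaching 9) — 9 moves in all.
Check: all required cells visited; 9 ≤ 9 moves.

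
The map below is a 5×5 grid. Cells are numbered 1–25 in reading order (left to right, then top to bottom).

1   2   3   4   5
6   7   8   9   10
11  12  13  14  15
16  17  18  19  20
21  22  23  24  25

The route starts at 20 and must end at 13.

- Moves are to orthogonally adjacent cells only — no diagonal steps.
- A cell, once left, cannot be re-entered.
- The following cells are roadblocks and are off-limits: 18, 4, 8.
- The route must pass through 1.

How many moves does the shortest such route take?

Any route passes through 1 somewhere between 20 and 13. Summing Manhattan distances along the two legs (20 → 1 → 13) gives a lower bound of 7 + 4 = 11 moves.
The shortest route satisfying every rule uses 13 moves: 20 → 25 → 24 → 23 → 22 → 17 → 16 → 11 → 6 → 1 → 2 → 7 → 12 → 13.
The bound of 11 isn't tight here; checking systematically, no route of length 11 through 12 satisfies every constraint, so 13 is the minimum.

13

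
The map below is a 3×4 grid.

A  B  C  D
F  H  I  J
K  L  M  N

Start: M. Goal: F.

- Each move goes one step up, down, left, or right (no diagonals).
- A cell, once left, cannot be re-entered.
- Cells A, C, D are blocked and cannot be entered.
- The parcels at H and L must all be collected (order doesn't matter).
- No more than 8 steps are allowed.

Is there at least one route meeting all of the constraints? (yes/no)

yes

One route that works: M → L → H → F.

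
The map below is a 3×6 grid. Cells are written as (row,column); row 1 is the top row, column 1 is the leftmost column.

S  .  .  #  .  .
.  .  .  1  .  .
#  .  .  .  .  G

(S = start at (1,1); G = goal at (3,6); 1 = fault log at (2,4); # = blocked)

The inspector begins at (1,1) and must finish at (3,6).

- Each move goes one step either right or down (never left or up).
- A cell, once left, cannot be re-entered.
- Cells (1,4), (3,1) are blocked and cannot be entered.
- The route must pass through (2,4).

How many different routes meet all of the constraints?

9

A right/down-only route from (1,1) to (3,6) makes exactly 2 down-moves and 5 right-moves in some order.
With no other constraints that would be C(7,2) = 21 routes.
Split at (2,4) and multiply the segment counts (each segment already excludes blocked cells): (1,1)→(2,4): 3; (2,4)→(3,6): 3; product = 9.
That gives 9 routes.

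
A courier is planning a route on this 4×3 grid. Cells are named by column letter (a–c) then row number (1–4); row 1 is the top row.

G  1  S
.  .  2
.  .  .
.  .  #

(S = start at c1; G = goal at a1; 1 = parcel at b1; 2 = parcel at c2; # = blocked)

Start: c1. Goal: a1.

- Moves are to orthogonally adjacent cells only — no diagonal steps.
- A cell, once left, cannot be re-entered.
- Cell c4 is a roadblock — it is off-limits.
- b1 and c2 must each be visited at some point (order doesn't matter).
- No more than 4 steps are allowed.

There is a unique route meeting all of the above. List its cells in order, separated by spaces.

The 4-move cap with required stops at b1, c2 leaves no slack for detours.
Route from c1: down to c2, left to b2, up to b1, left to a1 — 4 moves in all.
Check: all required cells visited; 4 ≤ 4 moves.

c1 c2 b2 b1 a1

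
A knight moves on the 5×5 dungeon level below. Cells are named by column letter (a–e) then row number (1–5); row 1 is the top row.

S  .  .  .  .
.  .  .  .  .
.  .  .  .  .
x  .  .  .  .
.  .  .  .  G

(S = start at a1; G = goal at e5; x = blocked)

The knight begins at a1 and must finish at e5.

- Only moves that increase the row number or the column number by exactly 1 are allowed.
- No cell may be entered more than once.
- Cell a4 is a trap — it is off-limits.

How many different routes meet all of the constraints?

A right/down-only route from a1 to e5 makes exactly 4 down-moves and 4 right-moves in some order.
With no other constraints that would be C(8,4) = 70 routes.
Subtract routes through each blocked cell (inclusion–exclusion for overlaps): − through a4: 5 → 65.
That gives 65 routes.

65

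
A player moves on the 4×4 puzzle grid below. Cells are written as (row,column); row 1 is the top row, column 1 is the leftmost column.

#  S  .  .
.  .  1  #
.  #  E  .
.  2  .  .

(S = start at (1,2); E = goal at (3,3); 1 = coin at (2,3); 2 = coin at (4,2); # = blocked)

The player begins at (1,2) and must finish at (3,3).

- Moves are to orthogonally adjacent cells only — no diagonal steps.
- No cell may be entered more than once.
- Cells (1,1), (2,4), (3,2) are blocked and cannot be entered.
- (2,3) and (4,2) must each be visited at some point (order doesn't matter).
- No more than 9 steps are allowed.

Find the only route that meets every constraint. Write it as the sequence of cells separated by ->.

The 9-move cap with required stops at (2,3), (4,2) leaves no slack for detours.
Route from (1,2): right to (1,3), down to (2,3), 2× left (reaching (2,1)), 2× down (reaching (4,1)), 2× right (reaching (4,3)), up to (3,3) — 9 moves in all.
Check: all required cells visited; 9 ≤ 9 moves.

(1,2) -> (1,3) -> (2,3) -> (2,2) -> (2,1) -> (3,1) -> (4,1) -> (4,2) -> (4,3) -> (3,3)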